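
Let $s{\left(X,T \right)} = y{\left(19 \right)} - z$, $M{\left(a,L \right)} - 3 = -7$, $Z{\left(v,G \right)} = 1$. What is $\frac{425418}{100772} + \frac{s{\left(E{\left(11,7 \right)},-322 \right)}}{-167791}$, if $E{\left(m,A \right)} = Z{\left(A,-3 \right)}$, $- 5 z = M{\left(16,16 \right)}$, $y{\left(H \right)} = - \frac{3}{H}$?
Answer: $\frac{37259526241}{8825935670} \approx 4.2216$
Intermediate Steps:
$M{\left(a,L \right)} = -4$ ($M{\left(a,L \right)} = 3 - 7 = -4$)
$z = \frac{4}{5}$ ($z = \left(- \frac{1}{5}\right) \left(-4\right) = \frac{4}{5} \approx 0.8$)
$E{\left(m,A \right)} = 1$
$s{\left(X,T \right)} = - \frac{91}{95}$ ($s{\left(X,T \right)} = - \frac{3}{19} - \frac{4}{5} = - \frac{91}{95}$)
$\frac{425418}{100772} + \frac{s{\left(E{\left(11,7 \right)},-322 \right)}}{-167791} = \frac{425418}{100772} - \frac{91}{95 \left(-167791\right)} = 425418 \cdot \frac{1}{100772} - - \frac{7}{1226165} = \frac{30387}{7198} + \frac{7}{1226165} = \frac{37259526241}{8825935670}$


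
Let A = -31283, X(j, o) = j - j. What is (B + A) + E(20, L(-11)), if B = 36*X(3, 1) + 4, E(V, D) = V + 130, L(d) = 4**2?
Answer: -31129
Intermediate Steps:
L(d) = 16
E(V, D) = 130 + V
X(j, o) = 0
B = 4 (B = 36*0 + 4 = 0 + 4 = 4)
(B + A) + E(20, L(-11)) = (4 - 31283) + (130 + 20) = -31279 + 150 = -31129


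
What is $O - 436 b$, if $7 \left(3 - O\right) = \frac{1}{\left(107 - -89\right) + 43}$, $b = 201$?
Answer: $- \frac{146610010}{1673} \approx -87633.0$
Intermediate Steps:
$O = \frac{5018}{1673}$ ($O = 3 - \frac{1}{7 \left(\left(107 - -89\right) + 43\right)} = 3 - \frac{1}{7 \left(\left(107 + 89\right) + 43\right)} = 3 - \frac{1}{7 \left(196 + 43\right)} = 3 - \frac{1}{7 \cdot 239} = 3 - \frac{1}{1673} = \frac{5018}{1673} \approx 2.9994$)
$O - 436 b = \frac{5018}{1673} - 87636 = - \frac{146610010}{1673}$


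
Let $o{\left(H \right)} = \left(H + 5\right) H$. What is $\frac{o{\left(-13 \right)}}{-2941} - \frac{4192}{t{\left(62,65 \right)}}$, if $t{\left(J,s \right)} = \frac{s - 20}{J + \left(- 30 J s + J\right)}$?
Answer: $\frac{1489007684792}{132345} \approx 1.1251 \cdot 10^{7}$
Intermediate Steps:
$t{\left(J,s \right)} = \frac{-20 + s}{2 J - 30 J s}$ ($t{\left(J,s \right)} = \frac{-20 + s}{J - \left(- J + 30 J s\right)} = \frac{-20 + s}{2 J - 30 J s}$)
$o{\left(H \right)} = H \left(5 + H\right)$ ($o{\left(H \right)} = \left(5 + H\right) H = H \left(5 + H\right)$)
$\frac{o{\left(-13 \right)}}{-2941} - \frac{4192}{t{\left(62,65 \right)}} = \frac{\left(-13\right) \left(5 - 13\right)}{-2941} - \frac{4192}{\frac{1}{2} \cdot \frac{1}{62} \frac{1}{-1 + 15 \cdot 65} \left(20 - 65\right)} = \left(-13\right) \left(-8\right) \left(- \frac{1}{2941}\right) - \frac{4192}{\frac{1}{2} \cdot \frac{1}{62} \frac{1}{-1 + 975} \left(20 - 65\right)} = 104 \left(- \frac{1}{2941}\right) - \frac{4192}{\frac{1}{2} \cdot \frac{1}{62} \cdot \frac{1}{974} \left(-45\right)} = - \frac{104}{2941} - \frac{4192}{\frac{1}{2} \cdot \frac{1}{62} \cdot \frac{1}{974} \left(-45\right)} = - \frac{104}{2941} - \frac{4192}{- \frac{45}{120776}} = - \frac{104}{2941} - - \frac{506292992}{45} = - \frac{104}{2941} + \frac{506292992}{45} = \frac{1489007684792}{132345}$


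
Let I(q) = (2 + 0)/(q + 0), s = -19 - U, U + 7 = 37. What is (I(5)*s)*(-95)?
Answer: 1862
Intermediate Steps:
U = 30 (U = -7 + 37 = 30)
s = -49 (s = -19 - 1*30 = -19 - 30 = -49)
I(q) = 2/q
(I(5)*s)*(-95) = ((2/5)*(-49))*(-95) = ((2*(⅕))*(-49))*(-95) = ((⅖)*(-49))*(-95) = -98/5*(-95) = 1862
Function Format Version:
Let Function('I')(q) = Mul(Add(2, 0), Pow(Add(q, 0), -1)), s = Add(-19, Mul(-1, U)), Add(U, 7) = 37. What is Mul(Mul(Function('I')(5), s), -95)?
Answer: 1862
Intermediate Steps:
U = 30 (U = Add(-7, 37) = 30)
s = -49 (s = Add(-19, Mul(-1, 30)) = Add(-19, -30) = -49)
Function('I')(q) = Mul(2, Pow(q, -1))
Mul(Mul(Function('I')(5), s), -95) = Mul(Mul(Mul(2, Pow(5, -1)), -49), -95) = Mul(Mul(Mul(2, Rational(1, 5)), -49), -95) = Mul(Mul(Rational(2, 5), -49), -95) = Mul(Rational(-98, 5), -95) = 1862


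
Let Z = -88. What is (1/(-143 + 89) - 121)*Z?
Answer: 287540/27 ≈ 10650.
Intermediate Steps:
(1/(-143 + 89) - 121)*Z = (1/(-143 + 89) - 121)*(-88) = (1/(-54) - 121)*(-88) = (-1/54 - 121)*(-88) = -6535/54*(-88) = 287540/27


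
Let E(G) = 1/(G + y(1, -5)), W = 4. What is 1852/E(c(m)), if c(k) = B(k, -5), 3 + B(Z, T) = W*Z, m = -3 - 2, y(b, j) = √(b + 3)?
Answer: -38892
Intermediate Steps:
y(b, j) = √(3 + b)
m = -5
B(Z, T) = -3 + 4*Z
c(k) = -3 + 4*k
E(G) = 1/(2 + G) (E(G) = 1/(G + √(3 + 1)) = 1/(G + √4) = 1/(G + 2) = 1/(2 + G))
1852/E(c(m)) = 1852/(1/(2 + (-3 + 4*(-5)))) = 1852/(1/(2 + (-3 - 20))) = 1852/(1/(2 - 23)) = 1852/(1/(-21)) = 1852/(-1/21) = 1852*(-21) = -38892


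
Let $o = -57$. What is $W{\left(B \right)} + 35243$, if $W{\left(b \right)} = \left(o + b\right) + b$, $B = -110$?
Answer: $34966$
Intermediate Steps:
$W{\left(b \right)} = -57 + 2 b$ ($W{\left(b \right)} = \left(-57 + b\right) + b = -57 + 2 b$)
$W{\left(B \right)} + 35243 = \left(-57 + 2 \left(-110\right)\right) + 35243 = \left(-57 - 220\right) + 35243 = -277 + 35243 = 34966$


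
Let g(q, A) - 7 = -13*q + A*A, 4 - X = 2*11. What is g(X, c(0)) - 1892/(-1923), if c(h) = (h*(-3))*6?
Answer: 465335/1923 ≈ 241.98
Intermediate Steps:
X = -18 (X = 4 - 2*11 = 4 - 1*22 = 4 - 22 = -18)
c(h) = -18*h (c(h) = -3*h*6 = -18*h)
g(q, A) = 7 + A² - 13*q (g(q, A) = 7 + (-13*q + A*A) = 7 + (-13*q + A²) = 7 + (A² - 13*q) = 7 + A² - 13*q)
g(X, c(0)) - 1892/(-1923) = (7 + (-18*0)² - 13*(-18)) - 1892/(-1923) = (7 + 0² + 234) - 1892*(-1/1923) = (7 + 0 + 234) + 1892/1923 = 241 + 1892/1923 = 465335/1923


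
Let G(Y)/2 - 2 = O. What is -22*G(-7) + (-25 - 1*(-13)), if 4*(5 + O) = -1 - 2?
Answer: 153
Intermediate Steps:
O = -23/4 (O = -5 + (-1 - 2)/4 = -5 + (¼)*(-3) = -5 - ¾ = -23/4 ≈ -5.7500)
G(Y) = -15/2 (G(Y) = 4 + 2*(-23/4) = 4 - 23/2 = -15/2)
-22*G(-7) + (-25 - 1*(-13)) = -22*(-15/2) + (-25 - 1*(-13)) = 165 + (-25 + 13) = 165 - 12 = 153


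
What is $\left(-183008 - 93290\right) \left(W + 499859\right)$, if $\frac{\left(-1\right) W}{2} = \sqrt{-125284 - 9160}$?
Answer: $-138110041982 + 1105192 i \sqrt{33611} \approx -1.3811 \cdot 10^{11} + 2.0262 \cdot 10^{8} i$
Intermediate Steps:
$W = - 4 i \sqrt{33611}$ ($W = - 2 \sqrt{-125284 - 9160} = - 2 \sqrt{-134444} = - 2 \cdot 2 i \sqrt{33611} = - 4 i \sqrt{33611} \approx - 733.33 i$)
$\left(-183008 - 93290\right) \left(W + 499859\right) = \left(-183008 - 93290\right) \left(- 4 i \sqrt{33611} + 499859\right) = - 276298 \left(499859 - 4 i \sqrt{33611}\right) = -138110041982 + 1105192 i \sqrt{33611}$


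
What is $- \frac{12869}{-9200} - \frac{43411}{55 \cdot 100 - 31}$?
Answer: $- \frac{329000639}{50314800} \approx -6.5388$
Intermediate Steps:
$- \frac{12869}{-9200} - \frac{43411}{55 \cdot 100 - 31} = \left(-12869\right) \left(- \frac{1}{9200}\right) - \frac{43411}{5500 - 31} = \frac{12869}{9200} - \frac{43411}{5469} = - \frac{329000639}{50314800}$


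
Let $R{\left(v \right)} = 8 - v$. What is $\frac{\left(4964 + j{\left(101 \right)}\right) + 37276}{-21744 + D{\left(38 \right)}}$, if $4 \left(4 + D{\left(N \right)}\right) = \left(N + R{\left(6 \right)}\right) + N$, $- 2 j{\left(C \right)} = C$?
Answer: $- \frac{84379}{43457} \approx -1.9417$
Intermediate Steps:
$j{\left(C \right)} = - \frac{C}{2}$
$D{\left(N \right)} = - \frac{7}{2} + \frac{N}{2}$ ($D{\left(N \right)} = -4 + \frac{\left(N + \left(8 - 6\right)\right) + N}{4} = -4 + \frac{\left(N + 2\right) + N}{4} = -4 + \frac{\left(2 + N\right) + N}{4} = -4 + \frac{2 + 2 N}{4} = -4 + \left(\frac{1}{2} + \frac{N}{2}\right) = - \frac{7}{2} + \frac{N}{2}$)
$\frac{\left(4964 + j{\left(101 \right)}\right) + 37276}{-21744 + D{\left(38 \right)}} = \frac{\left(4964 - \frac{101}{2}\right) + 37276}{-21744 + \left(- \frac{7}{2} + \frac{1}{2} \cdot 38\right)} = \frac{\left(4964 - \frac{101}{2}\right) + 37276}{-21744 + \left(- \frac{7}{2} + 19\right)} = \frac{\frac{9827}{2} + 37276}{-21744 + \frac{31}{2}} = \frac{84379}{2 \left(- \frac{43457}{2}\right)} = \frac{84379}{2} \left(- \frac{2}{43457}\right) = - \frac{84379}{43457}$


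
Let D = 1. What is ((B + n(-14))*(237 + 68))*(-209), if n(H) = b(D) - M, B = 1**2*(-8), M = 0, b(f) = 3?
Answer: 318725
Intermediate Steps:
B = -8 (B = 1*(-8) = -8)
n(H) = 3 (n(H) = 3 - 1*0 = 3 + 0 = 3)
((B + n(-14))*(237 + 68))*(-209) = ((-8 + 3)*(237 + 68))*(-209) = -5*305*(-209) = -1525*(-209) = 318725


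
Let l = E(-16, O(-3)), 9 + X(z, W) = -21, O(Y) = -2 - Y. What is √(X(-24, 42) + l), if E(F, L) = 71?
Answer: √41 ≈ 6.4031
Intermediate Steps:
X(z, W) = -30 (X(z, W) = -9 - 21 = -30)
l = 71
√(X(-24, 42) + l) = √(-30 + 71) = √41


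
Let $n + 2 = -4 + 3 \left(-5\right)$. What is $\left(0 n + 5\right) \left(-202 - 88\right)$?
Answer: $-1450$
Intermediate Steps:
$n = -21$ ($n = -2 + \left(-4 + 3 \left(-5\right)\right) = -2 - 19 = -21$)
$\left(0 n + 5\right) \left(-202 - 88\right) = \left(0 \left(-21\right) + 5\right) \left(-202 - 88\right) = \left(0 + 5\right) \left(-290\right) = 5 \left(-290\right) = -1450$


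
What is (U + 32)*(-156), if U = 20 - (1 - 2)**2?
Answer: -7956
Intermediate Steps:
U = 19 (U = 20 - 1*(-1)**2 = 20 - 1*1 = 20 - 1 = 19)
(U + 32)*(-156) = (19 + 32)*(-156) = 51*(-156) = -7956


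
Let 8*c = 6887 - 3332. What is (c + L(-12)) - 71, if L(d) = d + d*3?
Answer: 2603/8 ≈ 325.38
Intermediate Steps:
L(d) = 4*d (L(d) = d + 3*d = 4*d)
c = 3555/8 (c = (6887 - 3332)/8 = (1/8)*3555 = 3555/8 ≈ 444.38)
(c + L(-12)) - 71 = (3555/8 + 4*(-12)) - 71 = (3555/8 - 48) - 71 = 3171/8 - 71 = 2603/8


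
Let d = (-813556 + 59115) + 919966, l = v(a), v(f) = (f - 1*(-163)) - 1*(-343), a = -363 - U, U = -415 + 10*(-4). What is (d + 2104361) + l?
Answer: 2270484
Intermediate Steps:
U = -455 (U = -415 - 40 = -455)
a = 92 (a = -363 - 1*(-455) = -363 + 455 = 92)
v(f) = 506 + f (v(f) = (f + 163) + 343 = (163 + f) + 343 = 506 + f)
l = 598 (l = 506 + 92 = 598)
d = 165525 (d = -754441 + 919966 = 165525)
(d + 2104361) + l = (165525 + 2104361) + 598 = 2269886 + 598 = 2270484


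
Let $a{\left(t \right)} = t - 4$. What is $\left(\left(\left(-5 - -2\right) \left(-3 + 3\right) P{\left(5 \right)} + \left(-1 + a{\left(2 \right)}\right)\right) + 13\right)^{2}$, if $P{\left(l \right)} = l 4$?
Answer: $100$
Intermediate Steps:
$a{\left(t \right)} = -4 + t$
$P{\left(l \right)} = 4 l$
$\left(\left(\left(-5 - -2\right) \left(-3 + 3\right) P{\left(5 \right)} + \left(-1 + a{\left(2 \right)}\right)\right) + 13\right)^{2} = \left(\left(\left(-5 - -2\right) \left(-3 + 3\right) 4 \cdot 5 + \left(-1 + \left(-4 + 2\right)\right)\right) + 13\right)^{2} = \left(\left(\left(-5 + 2\right) 0 \cdot 20 - 3\right) + 13\right)^{2} = \left(\left(\left(-3\right) 0 \cdot 20 - 3\right) + 13\right)^{2} = \left(\left(0 \cdot 20 - 3\right) + 13\right)^{2} = \left(\left(0 - 3\right) + 13\right)^{2} = \left(-3 + 13\right)^{2} = 10^{2} = 100$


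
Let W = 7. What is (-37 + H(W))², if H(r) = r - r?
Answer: 1369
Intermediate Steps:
H(r) = 0
(-37 + H(W))² = (-37 + 0)² = (-37)² = 1369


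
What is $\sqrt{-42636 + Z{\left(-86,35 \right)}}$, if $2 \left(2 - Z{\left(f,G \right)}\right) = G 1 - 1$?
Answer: $3 i \sqrt{4739} \approx 206.52 i$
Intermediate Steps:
$Z{\left(f,G \right)} = \frac{5}{2} - \frac{G}{2}$ ($Z{\left(f,G \right)} = 2 - \frac{G 1 - 1}{2} = 2 - \frac{G - 1}{2} = 2 - \frac{-1 + G}{2} = 2 - \left(- \frac{1}{2} + \frac{G}{2}\right) = \frac{5}{2} - \frac{G}{2}$)
$\sqrt{-42636 + Z{\left(-86,35 \right)}} = \sqrt{-42636 + \left(\frac{5}{2} - \frac{35}{2}\right)} = \sqrt{-42636 - 15} = \sqrt{-42651} = 3 i \sqrt{4739}$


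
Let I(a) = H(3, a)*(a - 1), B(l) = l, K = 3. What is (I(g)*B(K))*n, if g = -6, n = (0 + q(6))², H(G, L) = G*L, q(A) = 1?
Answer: 378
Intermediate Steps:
n = 1 (n = (0 + 1)² = 1² = 1)
I(a) = 3*a*(-1 + a) (I(a) = (3*a)*(a - 1) = (3*a)*(-1 + a) = 3*a*(-1 + a))
(I(g)*B(K))*n = ((3*(-6)*(-1 - 6))*3)*1 = ((3*(-6)*(-7))*3)*1 = (126*3)*1 = 378*1 = 378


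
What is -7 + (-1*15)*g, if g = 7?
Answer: -112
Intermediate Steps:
-7 + (-1*15)*g = -7 - 1*15*7 = -7 - 15*7 = -7 - 105 = -112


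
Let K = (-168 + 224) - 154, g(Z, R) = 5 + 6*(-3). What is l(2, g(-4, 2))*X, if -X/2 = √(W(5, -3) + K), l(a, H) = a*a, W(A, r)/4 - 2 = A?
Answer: -8*I*√70 ≈ -66.933*I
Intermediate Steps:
W(A, r) = 8 + 4*A
g(Z, R) = -13 (g(Z, R) = 5 - 18 = -13)
l(a, H) = a²
K = -98 (K = 56 - 154 = -98)
X = -2*I*√70 (X = -2*√((8 + 4*5) - 98) = -2*√((8 + 20) - 98) = -2*√(28 - 98) = -2*I*√70 ≈ -16.733*I)
l(2, g(-4, 2))*X = 2²*(-2*I*√70) = 4*(-2*I*√70) = -8*I*√70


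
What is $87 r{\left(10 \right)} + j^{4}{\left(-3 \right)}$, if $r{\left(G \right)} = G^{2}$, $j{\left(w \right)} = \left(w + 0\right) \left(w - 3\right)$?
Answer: $113676$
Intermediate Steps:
$j{\left(w \right)} = w \left(-3 + w\right)$
$87 r{\left(10 \right)} + j^{4}{\left(-3 \right)} = 87 \cdot 10^{2} + \left(- 3 \left(-3 - 3\right)\right)^{4} = 87 \cdot 100 + \left(\left(-3\right) \left(-6\right)\right)^{4} = 8700 + 18^{4} = 8700 + 104976 = 113676$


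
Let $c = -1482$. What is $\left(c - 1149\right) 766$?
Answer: $-2015346$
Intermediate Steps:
$\left(c - 1149\right) 766 = \left(-1482 - 1149\right) 766 = \left(-2631\right) 766 = -2015346$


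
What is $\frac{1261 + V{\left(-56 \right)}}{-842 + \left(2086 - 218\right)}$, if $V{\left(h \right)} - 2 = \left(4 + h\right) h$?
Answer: $\frac{4175}{1026} \approx 4.0692$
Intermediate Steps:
$V{\left(h \right)} = 2 + h \left(4 + h\right)$ ($V{\left(h \right)} = 2 + \left(4 + h\right) h = 2 + h \left(4 + h\right)$)
$\frac{1261 + V{\left(-56 \right)}}{-842 + \left(2086 - 218\right)} = \frac{1261 + \left(2 + \left(-56\right)^{2} + 4 \left(-56\right)\right)}{-842 + \left(2086 - 218\right)} = \frac{1261 + \left(2 + 3136 - 224\right)}{-842 + 1868} = \frac{1261 + 2914}{1026} = 4175 \cdot \frac{1}{1026} = \frac{4175}{1026}$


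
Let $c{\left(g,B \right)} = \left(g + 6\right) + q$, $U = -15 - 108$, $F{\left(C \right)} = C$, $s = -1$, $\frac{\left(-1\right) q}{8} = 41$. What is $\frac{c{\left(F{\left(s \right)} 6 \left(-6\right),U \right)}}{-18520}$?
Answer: $\frac{143}{9260} \approx 0.015443$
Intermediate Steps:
$q = -328$ ($q = \left(-8\right) 41 = -328$)
$U = -123$ ($U = -15 - 108 = -123$)
$c{\left(g,B \right)} = -322 + g$ ($c{\left(g,B \right)} = \left(g + 6\right) - 328 = \left(6 + g\right) - 328 = -322 + g$)
$\frac{c{\left(F{\left(s \right)} 6 \left(-6\right),U \right)}}{-18520} = \frac{-322 + \left(-1\right) 6 \left(-6\right)}{-18520} = \left(-322 - -36\right) \left(- \frac{1}{18520}\right) = \left(-322 + 36\right) \left(- \frac{1}{18520}\right) = \left(-286\right) \left(- \frac{1}{18520}\right) = \frac{143}{9260}$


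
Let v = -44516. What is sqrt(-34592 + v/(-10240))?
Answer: I*sqrt(885443910)/160 ≈ 185.98*I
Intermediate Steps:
sqrt(-34592 + v/(-10240)) = sqrt(-34592 - 44516/(-10240)) = sqrt(-34592 - 44516*(-1/10240)) = sqrt(-34592 + 11129/2560) = sqrt(-88544391/2560) = I*sqrt(885443910)/160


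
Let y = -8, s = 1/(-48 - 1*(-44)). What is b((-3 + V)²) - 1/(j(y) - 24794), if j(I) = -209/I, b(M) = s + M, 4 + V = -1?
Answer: 50526497/792572 ≈ 63.750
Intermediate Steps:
V = -5 (V = -4 - 1 = -5)
s = -¼ (s = 1/(-48 + 44) = 1/(-4) = -¼ ≈ -0.25000)
b(M) = -¼ + M
b((-3 + V)²) - 1/(j(y) - 24794) = (-¼ + (-3 - 5)²) - 1/(-209/(-8) - 24794) = (-¼ + (-8)²) - 1/(-209*(-⅛) - 24794) = (-¼ + 64) - 1/(209/8 - 24794) = 255/4 - 1/(-198143/8) = 255/4 - 1*(-8/198143) = 255/4 + 8/198143 = 50526497/792572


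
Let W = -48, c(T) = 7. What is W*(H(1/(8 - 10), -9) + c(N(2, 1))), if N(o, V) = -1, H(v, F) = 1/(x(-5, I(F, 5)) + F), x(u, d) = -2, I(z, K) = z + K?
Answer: -3648/11 ≈ -331.64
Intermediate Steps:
I(z, K) = K + z
H(v, F) = 1/(-2 + F)
W*(H(1/(8 - 10), -9) + c(N(2, 1))) = -48*(1/(-2 - 9) + 7) = -48*(1/(-11) + 7) = -48*(-1/11 + 7) = -48*76/11 = -3648/11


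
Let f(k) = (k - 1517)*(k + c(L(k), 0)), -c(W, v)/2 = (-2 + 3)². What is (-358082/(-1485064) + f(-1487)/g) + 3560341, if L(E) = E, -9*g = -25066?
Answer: 33148028209984113/9306153556 ≈ 3.5619e+6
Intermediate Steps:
g = 25066/9 (g = -⅑*(-25066) = 25066/9 ≈ 2785.1)
c(W, v) = -2 (c(W, v) = -2*(-2 + 3)² = -2*1² = -2*1 = -2)
f(k) = (-1517 + k)*(-2 + k) (f(k) = (k - 1517)*(k - 2) = (-1517 + k)*(-2 + k))
(-358082/(-1485064) + f(-1487)/g) + 3560341 = (-358082/(-1485064) + (3034 + (-1487)² - 1519*(-1487))/(25066/9)) + 3560341 = (-358082*(-1/1485064) + (3034 + 2211169 + 2258753)*(9/25066)) + 3560341 = (179041/742532 + 4472956*(9/25066)) + 3560341 = (179041/742532 + 20128302/12533) + 3560341 = 14948152261517/9306153556 + 3560341 = 33148028209984113/9306153556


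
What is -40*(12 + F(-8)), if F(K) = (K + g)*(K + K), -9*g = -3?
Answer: -16160/3 ≈ -5386.7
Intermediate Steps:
g = ⅓ (g = -⅑*(-3) = ⅓ ≈ 0.33333)
F(K) = 2*K*(⅓ + K) (F(K) = (K + ⅓)*(K + K) = (⅓ + K)*(2*K) = 2*K*(⅓ + K))
-40*(12 + F(-8)) = -40*(12 + (⅔)*(-8)*(1 + 3*(-8))) = -40*(12 + (⅔)*(-8)*(1 - 24)) = -40*(12 + (⅔)*(-8)*(-23)) = -40*(12 + 368/3) = -40*404/3 = -16160/3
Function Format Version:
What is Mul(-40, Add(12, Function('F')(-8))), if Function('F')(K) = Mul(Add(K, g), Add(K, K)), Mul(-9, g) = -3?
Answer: Rational(-16160, 3) ≈ -5386.7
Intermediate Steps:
g = Rational(1, 3) (g = Mul(Rational(-1, 9), -3) = Rational(1, 3) ≈ 0.33333)
Function('F')(K) = Mul(2, K, Add(Rational(1, 3), K)) (Function('F')(K) = Mul(Add(K, Rational(1, 3)), Add(K, K)) = Mul(Add(Rational(1, 3), K), Mul(2, K)) = Mul(2, K, Add(Rational(1, 3), K)))
Mul(-40, Add(12, Function('F')(-8))) = Mul(-40, Add(12, Mul(Rational(2, 3), -8, Add(1, Mul(3, -8))))) = Mul(-40, Add(12, Mul(Rational(2, 3), -8, Add(1, -24)))) = Mul(-40, Add(12, Mul(Rational(2, 3), -8, -23))) = Mul(-40, Add(12, Rational(368, 3))) = Mul(-40, Rational(404, 3)) = Rational(-16160, 3)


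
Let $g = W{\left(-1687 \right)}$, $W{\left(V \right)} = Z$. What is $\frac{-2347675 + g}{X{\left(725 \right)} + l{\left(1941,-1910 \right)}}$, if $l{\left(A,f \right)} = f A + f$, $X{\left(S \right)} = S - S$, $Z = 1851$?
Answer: $\frac{586456}{927305} \approx 0.63243$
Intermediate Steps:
$X{\left(S \right)} = 0$
$l{\left(A,f \right)} = f + A f$ ($l{\left(A,f \right)} = A f + f = f + A f$)
$W{\left(V \right)} = 1851$
$g = 1851$
$\frac{-2347675 + g}{X{\left(725 \right)} + l{\left(1941,-1910 \right)}} = \frac{-2347675 + 1851}{0 - 1910 \left(1 + 1941\right)} = - \frac{2345824}{0 - 3709220} = - \frac{2345824}{-3709220} = \left(-2345824\right) \left(- \frac{1}{3709220}\right) = \frac{586456}{927305}$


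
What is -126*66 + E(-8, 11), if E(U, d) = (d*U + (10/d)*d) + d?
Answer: -8383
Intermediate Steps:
E(U, d) = 10 + d + U*d (E(U, d) = (U*d + 10) + d = (10 + U*d) + d = 10 + d + U*d)
-126*66 + E(-8, 11) = -126*66 + (10 + 11 - 8*11) = -8316 + (10 + 11 - 88) = -8316 - 67 = -8383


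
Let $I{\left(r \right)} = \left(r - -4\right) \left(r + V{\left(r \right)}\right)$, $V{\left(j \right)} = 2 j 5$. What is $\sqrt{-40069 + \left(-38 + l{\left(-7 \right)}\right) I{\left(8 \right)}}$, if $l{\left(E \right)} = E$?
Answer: $i \sqrt{87589} \approx 295.95 i$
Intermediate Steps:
$V{\left(j \right)} = 10 j$
$I{\left(r \right)} = 11 r \left(4 + r\right)$ ($I{\left(r \right)} = \left(r - -4\right) \left(r + 10 r\right) = \left(r + 4\right) 11 r = \left(4 + r\right) 11 r = 11 r \left(4 + r\right)$)
$\sqrt{-40069 + \left(-38 + l{\left(-7 \right)}\right) I{\left(8 \right)}} = \sqrt{-40069 + \left(-38 - 7\right) 11 \cdot 8 \left(4 + 8\right)} = \sqrt{-40069 - 45 \cdot 11 \cdot 8 \cdot 12} = \sqrt{-40069 - 47520} = \sqrt{-87589} = i \sqrt{87589}$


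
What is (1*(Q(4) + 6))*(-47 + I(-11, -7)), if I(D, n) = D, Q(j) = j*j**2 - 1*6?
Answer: -3712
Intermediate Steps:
Q(j) = -6 + j**3 (Q(j) = j**3 - 6 = -6 + j**3)
(1*(Q(4) + 6))*(-47 + I(-11, -7)) = (1*((-6 + 4**3) + 6))*(-47 - 11) = (1*((-6 + 64) + 6))*(-58) = (1*(58 + 6))*(-58) = (1*64)*(-58) = 64*(-58) = -3712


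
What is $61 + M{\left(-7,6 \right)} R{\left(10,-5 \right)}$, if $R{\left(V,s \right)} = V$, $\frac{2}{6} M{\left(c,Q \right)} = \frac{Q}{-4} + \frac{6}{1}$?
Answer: $196$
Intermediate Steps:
$M{\left(c,Q \right)} = 18 - \frac{3 Q}{4}$ ($M{\left(c,Q \right)} = 3 \left(\frac{Q}{-4} + \frac{6}{1}\right) = 3 \left(Q \left(- \frac{1}{4}\right) + 6 \cdot 1\right) = 3 \left(- \frac{Q}{4} + 6\right) = 3 \left(6 - \frac{Q}{4}\right) = 18 - \frac{3 Q}{4}$)
$61 + M{\left(-7,6 \right)} R{\left(10,-5 \right)} = 61 + \left(18 - \frac{9}{2}\right) 10 = 61 + \frac{27}{2} \cdot 10 = 61 + 135 = 196$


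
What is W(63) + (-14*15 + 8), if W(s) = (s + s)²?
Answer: 15674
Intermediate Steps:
W(s) = 4*s² (W(s) = (2*s)² = 4*s²)
W(63) + (-14*15 + 8) = 4*63² + (-14*15 + 8) = 4*3969 + (-210 + 8) = 15876 - 202 = 15674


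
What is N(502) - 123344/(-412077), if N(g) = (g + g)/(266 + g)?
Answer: 42371125/26372928 ≈ 1.6066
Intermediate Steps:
N(g) = 2*g/(266 + g) (N(g) = (2*g)/(266 + g) = 2*g/(266 + g))
N(502) - 123344/(-412077) = 2*502/(266 + 502) - 123344/(-412077) = 2*502/768 - 123344*(-1/412077) = 2*502*(1/768) + 123344/412077 = 251/192 + 123344/412077 = 42371125/26372928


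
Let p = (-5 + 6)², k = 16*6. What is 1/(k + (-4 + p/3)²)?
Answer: 9/985 ≈ 0.0091370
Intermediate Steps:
k = 96
p = 1 (p = 1² = 1)
1/(k + (-4 + p/3)²) = 1/(96 + (-4 + 1/3)²) = 1/(96 + (-4 + 1*(⅓))²) = 1/(96 + (-4 + ⅓)²) = 1/(96 + (-11/3)²) = 1/(96 + 121/9) = 1/(985/9) = 9/985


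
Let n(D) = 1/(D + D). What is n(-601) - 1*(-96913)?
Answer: 116489425/1202 ≈ 96913.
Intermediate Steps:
n(D) = 1/(2*D)
n(-601) - 1*(-96913) = (½)/(-601) - 1*(-96913) = (½)*(-1/601) + 96913 = -1/1202 + 96913 = 116489425/1202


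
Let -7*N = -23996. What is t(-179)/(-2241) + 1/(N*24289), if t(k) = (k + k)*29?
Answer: 864433270585/186591692772 ≈ 4.6328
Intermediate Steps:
N = 3428 (N = -⅐*(-23996) = 3428)
t(k) = 58*k (t(k) = (2*k)*29 = 58*k)
t(-179)/(-2241) + 1/(N*24289) = (58*(-179))/(-2241) + 1/(3428*24289) = -10382*(-1/2241) + (1/3428)*(1/24289) = 10382/2241 + 1/83262692 = 864433270585/186591692772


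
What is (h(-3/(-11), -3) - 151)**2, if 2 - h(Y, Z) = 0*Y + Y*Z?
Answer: 2656900/121 ≈ 21958.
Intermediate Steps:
h(Y, Z) = 2 - Y*Z (h(Y, Z) = 2 - (0*Y + Y*Z) = 2 - (0 + Y*Z) = 2 - Y*Z)
(h(-3/(-11), -3) - 151)**2 = ((2 - 1*(-3/(-11))*(-3)) - 151)**2 = ((2 - 1*(-3*(-1/11))*(-3)) - 151)**2 = ((2 - 1*3/11*(-3)) - 151)**2 = ((2 + 9/11) - 151)**2 = (31/11 - 151)**2 = (-1630/11)**2 = 2656900/121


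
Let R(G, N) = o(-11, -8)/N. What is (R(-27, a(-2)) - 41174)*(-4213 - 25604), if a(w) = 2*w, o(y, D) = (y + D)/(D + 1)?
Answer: 34375750947/28 ≈ 1.2277e+9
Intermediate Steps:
o(y, D) = (D + y)/(1 + D)
R(G, N) = 19/(7*N) (R(G, N) = ((-8 - 11)/(1 - 8))/N = (-19/(-7))/N = (-⅐*(-19))/N = 19/(7*N))
(R(-27, a(-2)) - 41174)*(-4213 - 25604) = (19/(7*((2*(-2)))) - 41174)*(-4213 - 25604) = ((19/7)/(-4) - 41174)*(-29817) = ((19/7)*(-¼) - 41174)*(-29817) = (-19/28 - 41174)*(-29817) = -1152891/28*(-29817) = 34375750947/28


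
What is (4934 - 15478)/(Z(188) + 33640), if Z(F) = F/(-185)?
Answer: -487660/1555803 ≈ -0.31345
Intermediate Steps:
Z(F) = -F/185 (Z(F) = F*(-1/185) = -F/185)
(4934 - 15478)/(Z(188) + 33640) = (4934 - 15478)/(-1/185*188 + 33640) = -10544/(-188/185 + 33640) = -10544/6223212/185 = -10544*185/6223212 = -487660/1555803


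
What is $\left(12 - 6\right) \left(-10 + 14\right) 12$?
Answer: $288$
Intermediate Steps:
$\left(12 - 6\right) \left(-10 + 14\right) 12 = 6 \cdot 4 \cdot 12 = 24 \cdot 12 = 288$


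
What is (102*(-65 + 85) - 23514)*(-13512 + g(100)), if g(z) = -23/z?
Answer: 14508081351/50 ≈ 2.9016e+8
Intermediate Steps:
(102*(-65 + 85) - 23514)*(-13512 + g(100)) = (102*(-65 + 85) - 23514)*(-13512 - 23/100) = (102*20 - 23514)*(-13512 - 23*1/100) = (2040 - 23514)*(-13512 - 23/100) = -21474*(-1351223/100) = 14508081351/50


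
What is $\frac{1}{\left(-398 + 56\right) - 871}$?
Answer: $- \frac{1}{1213} \approx -0.0008244$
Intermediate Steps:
$\frac{1}{\left(-398 + 56\right) - 871} = \frac{1}{-342 - 871} = \frac{1}{-1213} = - \frac{1}{1213}$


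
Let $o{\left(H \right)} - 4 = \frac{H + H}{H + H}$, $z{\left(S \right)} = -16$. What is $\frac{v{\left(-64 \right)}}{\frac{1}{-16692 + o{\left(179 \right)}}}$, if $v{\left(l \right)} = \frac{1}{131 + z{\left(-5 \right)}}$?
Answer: $- \frac{16687}{115} \approx -145.1$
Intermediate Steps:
$o{\left(H \right)} = 5$ ($o{\left(H \right)} = 4 + \frac{H + H}{H + H} = 4 + \frac{2 H}{2 H} = 4 + 2 H \frac{1}{2 H} = 4 + 1 = 5$)
$v{\left(l \right)} = \frac{1}{115}$ ($v{\left(l \right)} = \frac{1}{131 - 16} = \frac{1}{115}$)
$\frac{v{\left(-64 \right)}}{\frac{1}{-16692 + o{\left(179 \right)}}} = \frac{1}{115 \frac{1}{-16692 + 5}} = \frac{1}{115 \frac{1}{-16687}} = \frac{1}{115 \left(- \frac{1}{16687}\right)} = \frac{1}{115} \left(-16687\right) = - \frac{16687}{115}$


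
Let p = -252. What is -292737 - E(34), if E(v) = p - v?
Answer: -292451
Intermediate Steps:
E(v) = -252 - v
-292737 - E(34) = -292737 - (-252 - 1*34) = -292737 - (-252 - 34) = -292737 - 1*(-286) = -292737 + 286 = -292451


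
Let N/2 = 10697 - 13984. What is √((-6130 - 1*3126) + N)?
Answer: I*√15830 ≈ 125.82*I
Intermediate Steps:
N = -6574 (N = 2*(10697 - 13984) = 2*(-3287) = -6574)
√((-6130 - 1*3126) + N) = √((-6130 - 1*3126) - 6574) = √((-6130 - 3126) - 6574) = √(-9256 - 6574) = √(-15830) = I*√15830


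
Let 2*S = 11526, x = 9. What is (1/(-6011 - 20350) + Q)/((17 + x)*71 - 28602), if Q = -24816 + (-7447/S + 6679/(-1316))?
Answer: 1654201216848695/1783061498984976 ≈ 0.92773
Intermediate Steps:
S = 5763 (S = (1/2)*11526 = 5763)
Q = -188255515457/7584108 (Q = -24816 + (-7447/5763 + 6679/(-1316)) = -24816 + (-7447*1/5763 + 6679*(-1/1316)) = -24816 + (-7447/5763 - 6679/1316) = -24816 - 48291329/7584108 = -188255515457/7584108 ≈ -24822.)
(1/(-6011 - 20350) + Q)/((17 + x)*71 - 28602) = (1/(-6011 - 20350) - 188255515457/7584108)/((17 + 9)*71 - 28602) = (1/(-26361) - 188255515457/7584108)/(26*71 - 28602) = (-1/26361 - 188255515457/7584108)/(1846 - 28602) = -1654201216848695/66641556996/(-26756) = -1654201216848695/66641556996*(-1/26756) = 1654201216848695/1783061498984976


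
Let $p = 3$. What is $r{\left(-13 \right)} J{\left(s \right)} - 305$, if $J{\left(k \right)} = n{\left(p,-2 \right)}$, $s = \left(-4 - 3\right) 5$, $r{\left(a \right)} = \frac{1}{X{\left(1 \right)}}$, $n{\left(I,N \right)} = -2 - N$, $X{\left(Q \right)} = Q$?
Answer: $-305$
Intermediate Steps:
$r{\left(a \right)} = 1$ ($r{\left(a \right)} = 1^{-1} = 1$)
$s = -35$ ($s = \left(-7\right) 5 = -35$)
$J{\left(k \right)} = 0$ ($J{\left(k \right)} = -2 - -2 = -2 + 2 = 0$)
$r{\left(-13 \right)} J{\left(s \right)} - 305 = 1 \cdot 0 - 305 = 0 - 305 = -305$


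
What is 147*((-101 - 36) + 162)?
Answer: 3675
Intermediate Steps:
147*((-101 - 36) + 162) = 147*(-137 + 162) = 147*25 = 3675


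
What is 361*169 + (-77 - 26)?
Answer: 60906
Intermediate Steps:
361*169 + (-77 - 26) = 61009 - 103 = 60906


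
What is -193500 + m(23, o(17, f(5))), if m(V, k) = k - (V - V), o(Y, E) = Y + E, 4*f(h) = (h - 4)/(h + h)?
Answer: -7739319/40 ≈ -1.9348e+5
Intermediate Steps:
f(h) = (-4 + h)/(8*h) (f(h) = ((h - 4)/(h + h))/4 = ((-4 + h)/((2*h)))/4 = ((-4 + h)*(1/(2*h)))/4 = ((-4 + h)/(2*h))/4 = (-4 + h)/(8*h))
o(Y, E) = E + Y
m(V, k) = k (m(V, k) = k - 1*0 = k + 0 = k)
-193500 + m(23, o(17, f(5))) = -193500 + ((⅛)*(-4 + 5)/5 + 17) = -193500 + ((⅛)*(⅕)*1 + 17) = -193500 + (1/40 + 17) = -193500 + 681/40 = -7739319/40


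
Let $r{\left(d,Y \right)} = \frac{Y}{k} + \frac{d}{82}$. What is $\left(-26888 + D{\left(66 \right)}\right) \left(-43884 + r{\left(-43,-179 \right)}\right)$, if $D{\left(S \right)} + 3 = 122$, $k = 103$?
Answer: $\frac{9922287778299}{8446} \approx 1.1748 \cdot 10^{9}$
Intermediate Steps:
$D{\left(S \right)} = 119$ ($D{\left(S \right)} = -3 + 122 = 119$)
$r{\left(d,Y \right)} = \frac{d}{82} + \frac{Y}{103}$ ($r{\left(d,Y \right)} = \frac{Y}{103} + \frac{d}{82} = \frac{d}{82} + \frac{Y}{103}$)
$\left(-26888 + D{\left(66 \right)}\right) \left(-43884 + r{\left(-43,-179 \right)}\right) = \left(-26888 + 119\right) \left(-43884 + \left(\frac{1}{82} \left(-43\right) + \frac{1}{103} \left(-179\right)\right)\right) = - 26769 \left(-43884 - \frac{19107}{8446}\right) = \left(-26769\right) \left(- \frac{370663371}{8446}\right) = \frac{9922287778299}{8446}$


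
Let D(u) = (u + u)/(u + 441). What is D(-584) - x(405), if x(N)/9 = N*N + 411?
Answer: -211627964/143 ≈ -1.4799e+6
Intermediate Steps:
D(u) = 2*u/(441 + u) (D(u) = (2*u)/(441 + u) = 2*u/(441 + u))
x(N) = 3699 + 9*N**2 (x(N) = 9*(N*N + 411) = 9*(N**2 + 411) = 9*(411 + N**2) = 3699 + 9*N**2)
D(-584) - x(405) = 2*(-584)/(441 - 584) - (3699 + 9*405**2) = 2*(-584)/(-143) - (3699 + 9*164025) = 2*(-584)*(-1/143) - (3699 + 1476225) = 1168/143 - 1*1479924 = 1168/143 - 1479924 = -211627964/143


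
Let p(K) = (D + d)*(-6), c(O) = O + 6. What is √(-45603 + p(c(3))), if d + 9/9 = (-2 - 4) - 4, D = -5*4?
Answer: I*√45417 ≈ 213.11*I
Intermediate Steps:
D = -20
c(O) = 6 + O
d = -11 (d = -1 + ((-2 - 4) - 4) = -1 + (-6 - 4) = -1 - 10 = -11)
p(K) = 186 (p(K) = (-20 - 11)*(-6) = -31*(-6) = 186)
√(-45603 + p(c(3))) = √(-45603 + 186) = √(-45417) = I*√45417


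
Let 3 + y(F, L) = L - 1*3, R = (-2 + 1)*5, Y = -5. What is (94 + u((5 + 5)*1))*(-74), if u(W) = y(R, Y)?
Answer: -6142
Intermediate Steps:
R = -5 (R = -1*5 = -5)
y(F, L) = -6 + L (y(F, L) = -3 + (L - 1*3) = -3 + (L - 3) = -3 + (-3 + L) = -6 + L)
u(W) = -11 (u(W) = -6 - 5 = -11)
(94 + u((5 + 5)*1))*(-74) = (94 - 11)*(-74) = 83*(-74) = -6142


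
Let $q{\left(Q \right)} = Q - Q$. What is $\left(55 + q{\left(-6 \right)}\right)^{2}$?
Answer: $3025$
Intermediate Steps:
$q{\left(Q \right)} = 0$
$\left(55 + q{\left(-6 \right)}\right)^{2} = \left(55 + 0\right)^{2} = 55^{2} = 3025$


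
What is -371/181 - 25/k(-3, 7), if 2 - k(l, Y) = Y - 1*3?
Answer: 3783/362 ≈ 10.450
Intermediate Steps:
k(l, Y) = 5 - Y (k(l, Y) = 2 - (Y - 1*3) = 2 - (Y - 3) = 2 - (-3 + Y) = 2 + (3 - Y) = 5 - Y)
-371/181 - 25/k(-3, 7) = -371/181 - 25/(5 - 1*7) = -371*1/181 - 25/(5 - 7) = -371/181 - 25/(-2) = -371/181 - 25*(-1/2) = -371/181 + 25/2 = 3783/362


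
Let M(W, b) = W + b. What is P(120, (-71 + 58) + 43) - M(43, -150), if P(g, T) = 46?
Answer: 153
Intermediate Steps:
P(120, (-71 + 58) + 43) - M(43, -150) = 46 - (43 - 150) = 46 - 1*(-107) = 46 + 107 = 153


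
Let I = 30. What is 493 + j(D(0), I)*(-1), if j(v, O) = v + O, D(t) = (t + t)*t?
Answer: 463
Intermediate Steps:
D(t) = 2*t² (D(t) = (2*t)*t = 2*t²)
j(v, O) = O + v
493 + j(D(0), I)*(-1) = 493 + (30 + 2*0²)*(-1) = 493 + (30 + 2*0)*(-1) = 493 + (30 + 0)*(-1) = 493 + 30*(-1) = 493 - 30 = 463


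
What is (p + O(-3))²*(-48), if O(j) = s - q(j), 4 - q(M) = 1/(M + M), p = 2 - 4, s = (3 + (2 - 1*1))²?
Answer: -13924/3 ≈ -4641.3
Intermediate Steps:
s = 16 (s = (3 + (2 - 1))² = (3 + 1)² = 4² = 16)
p = -2
q(M) = 4 - 1/(2*M) (q(M) = 4 - 1/(M + M) = 4 - 1/(2*M))
O(j) = 12 + 1/(2*j) (O(j) = 16 - (4 - 1/(2*j)) = 16 + (-4 + 1/(2*j)) = 12 + 1/(2*j))
(p + O(-3))²*(-48) = (-2 + (12 + (½)/(-3)))²*(-48) = (-2 + (12 + (½)*(-⅓)))²*(-48) = (-2 + (12 - ⅙))²*(-48) = (-2 + 71/6)²*(-48) = (59/6)²*(-48) = (3481/36)*(-48) = -13924/3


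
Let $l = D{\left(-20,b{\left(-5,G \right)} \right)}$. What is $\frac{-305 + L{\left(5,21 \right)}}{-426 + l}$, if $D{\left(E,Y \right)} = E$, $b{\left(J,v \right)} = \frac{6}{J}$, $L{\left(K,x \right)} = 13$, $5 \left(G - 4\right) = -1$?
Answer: $\frac{146}{223} \approx 0.65471$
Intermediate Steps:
$G = \frac{19}{5}$ ($G = 4 + \frac{1}{5} \left(-1\right) = 4 - \frac{1}{5} = \frac{19}{5} \approx 3.8$)
$l = -20$
$\frac{-305 + L{\left(5,21 \right)}}{-426 + l} = \frac{-305 + 13}{-426 - 20} = - \frac{292}{-446} = \left(-292\right) \left(- \frac{1}{446}\right) = \frac{146}{223}$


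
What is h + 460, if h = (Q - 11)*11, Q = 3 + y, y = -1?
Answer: 361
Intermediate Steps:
Q = 2 (Q = 3 - 1 = 2)
h = -99 (h = (2 - 11)*11 = -9*11 = -99)
h + 460 = -99 + 460 = 361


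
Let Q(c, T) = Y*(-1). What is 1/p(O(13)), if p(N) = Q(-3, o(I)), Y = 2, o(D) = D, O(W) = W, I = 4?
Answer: -½ ≈ -0.50000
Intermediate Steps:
Q(c, T) = -2 (Q(c, T) = 2*(-1) = -2)
p(N) = -2
1/p(O(13)) = 1/(-2) = -½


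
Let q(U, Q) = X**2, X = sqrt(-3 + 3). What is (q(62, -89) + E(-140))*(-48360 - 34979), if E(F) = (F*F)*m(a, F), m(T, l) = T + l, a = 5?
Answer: 220514994000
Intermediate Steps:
X = 0 (X = sqrt(0) = 0)
E(F) = F**2*(5 + F) (E(F) = (F*F)*(5 + F) = F**2*(5 + F))
q(U, Q) = 0 (q(U, Q) = 0**2 = 0)
(q(62, -89) + E(-140))*(-48360 - 34979) = (0 + (-140)**2*(5 - 140))*(-48360 - 34979) = (0 + 19600*(-135))*(-83339) = (0 - 2646000)*(-83339) = -2646000*(-83339) = 220514994000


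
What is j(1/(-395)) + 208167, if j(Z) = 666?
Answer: 208833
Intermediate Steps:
j(1/(-395)) + 208167 = 666 + 208167 = 208833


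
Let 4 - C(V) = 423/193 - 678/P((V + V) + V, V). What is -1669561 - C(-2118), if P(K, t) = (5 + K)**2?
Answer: -12988850700052076/7779791593 ≈ -1.6696e+6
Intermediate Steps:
C(V) = 349/193 + 678/(5 + 3*V)**2 (C(V) = 4 - (423/193 - 678/(5 + ((V + V) + V))**2) = 4 - (423*(1/193) - 678/(5 + (2*V + V))**2) = 4 - (423/193 - 678/(5 + 3*V)**2) = 4 + (-423/193 + 678/(5 + 3*V)**2) = 349/193 + 678/(5 + 3*V)**2)
-1669561 - C(-2118) = -1669561 - (349/193 + 678/(5 + 3*(-2118))**2) = -1669561 - (349/193 + 678/(5 - 6354)**2) = -1669561 - (349/193 + 678/(-6349)**2) = -1669561 - (349/193 + 678*(1/40309801)) = -1669561 - (349/193 + 678/40309801) = -1669561 - 1*14068251403/7779791593 = -1669561 - 14068251403/7779791593 = -12988850700052076/7779791593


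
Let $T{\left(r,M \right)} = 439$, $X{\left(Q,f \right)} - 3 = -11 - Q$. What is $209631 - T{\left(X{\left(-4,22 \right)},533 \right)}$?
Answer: $209192$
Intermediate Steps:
$X{\left(Q,f \right)} = -8 - Q$ ($X{\left(Q,f \right)} = 3 - \left(11 + Q\right) = -8 - Q$)
$209631 - T{\left(X{\left(-4,22 \right)},533 \right)} = 209631 - 439 = 209192$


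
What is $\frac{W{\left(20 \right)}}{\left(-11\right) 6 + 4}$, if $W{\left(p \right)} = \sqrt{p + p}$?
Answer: $- \frac{\sqrt{10}}{31} \approx -0.10201$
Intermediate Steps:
$W{\left(p \right)} = \sqrt{2} \sqrt{p}$ ($W{\left(p \right)} = \sqrt{2 p} = \sqrt{2} \sqrt{p}$)
$\frac{W{\left(20 \right)}}{\left(-11\right) 6 + 4} = \frac{\sqrt{2} \sqrt{20}}{\left(-11\right) 6 + 4} = \frac{\sqrt{2} \cdot 2 \sqrt{5}}{-66 + 4} = \frac{2 \sqrt{10}}{-62} = 2 \sqrt{10} \left(- \frac{1}{62}\right) = - \frac{\sqrt{10}}{31}$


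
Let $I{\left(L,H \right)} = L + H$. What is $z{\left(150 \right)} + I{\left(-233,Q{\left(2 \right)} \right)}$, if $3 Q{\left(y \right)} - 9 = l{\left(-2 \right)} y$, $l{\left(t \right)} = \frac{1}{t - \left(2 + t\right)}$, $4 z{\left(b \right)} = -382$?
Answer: $- \frac{1955}{6} \approx -325.83$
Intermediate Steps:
$z{\left(b \right)} = - \frac{191}{2}$ ($z{\left(b \right)} = \frac{1}{4} \left(-382\right) = - \frac{191}{2}$)
$l{\left(t \right)} = - \frac{1}{2}$ ($l{\left(t \right)} = \frac{1}{-2} = - \frac{1}{2}$)
$Q{\left(y \right)} = 3 - \frac{y}{6}$ ($Q{\left(y \right)} = 3 + \frac{\left(- \frac{1}{2}\right) y}{3} = 3 - \frac{y}{6}$)
$I{\left(L,H \right)} = H + L$
$z{\left(150 \right)} + I{\left(-233,Q{\left(2 \right)} \right)} = - \frac{191}{2} + \left(\left(3 - \frac{1}{3}\right) - 233\right) = - \frac{191}{2} + \left(\frac{8}{3} - 233\right) = - \frac{191}{2} - \frac{691}{3} = - \frac{1955}{6}$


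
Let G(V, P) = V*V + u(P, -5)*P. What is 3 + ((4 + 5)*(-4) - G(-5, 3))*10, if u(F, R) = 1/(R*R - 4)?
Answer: -4259/7 ≈ -608.43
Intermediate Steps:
u(F, R) = 1/(-4 + R²) (u(F, R) = 1/(R² - 4) = 1/(-4 + R²))
G(V, P) = V² + P/21 (G(V, P) = V*V + P/(-4 + (-5)²) = V² + P/(-4 + 25) = V² + P/21)
3 + ((4 + 5)*(-4) - G(-5, 3))*10 = 3 + ((4 + 5)*(-4) - ((-5)² + (1/21)*3))*10 = 3 + (9*(-4) - (25 + ⅐))*10 = 3 + (-36 - 1*176/7)*10 = 3 + (-36 - 176/7)*10 = 3 - 428/7*10 = 3 - 4280/7 = -4259/7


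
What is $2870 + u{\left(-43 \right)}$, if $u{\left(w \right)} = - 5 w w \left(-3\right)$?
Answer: $30605$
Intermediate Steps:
$u{\left(w \right)} = 15 w^{2}$ ($u{\left(w \right)} = - 5 w^{2} \left(-3\right) = 15 w^{2}$)
$2870 + u{\left(-43 \right)} = 2870 + 15 \left(-43\right)^{2} = 2870 + 15 \cdot 1849 = 2870 + 27735 = 30605$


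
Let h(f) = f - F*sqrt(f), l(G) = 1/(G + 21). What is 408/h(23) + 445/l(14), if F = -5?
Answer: 15371 + 1020*sqrt(23)/23 ≈ 15584.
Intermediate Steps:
l(G) = 1/(21 + G)
h(f) = f + 5*sqrt(f) (h(f) = f - (-5)*sqrt(f) = f + 5*sqrt(f))
408/h(23) + 445/l(14) = 408/(23 + 5*sqrt(23)) + 445/(1/(21 + 14)) = 408/(23 + 5*sqrt(23)) + 445/(1/35) = 408/(23 + 5*sqrt(23)) + 445*35 = 408/(23 + 5*sqrt(23)) + 15575 = 15575 + 408/(23 + 5*sqrt(23))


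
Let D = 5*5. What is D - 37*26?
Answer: -937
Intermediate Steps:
D = 25
D - 37*26 = 25 - 37*26 = 25 - 962 = -937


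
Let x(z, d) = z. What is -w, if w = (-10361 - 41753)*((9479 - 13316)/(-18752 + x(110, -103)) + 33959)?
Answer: 5498613412785/3107 ≈ 1.7698e+9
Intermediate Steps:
w = -5498613412785/3107 (w = (-10361 - 41753)*((9479 - 13316)/(-18752 + 110) + 33959) = -52114*(-3837/(-18642) + 33959) = -52114*(-3837*(-1/18642) + 33959) = -52114*(1279/6214 + 33959) = -52114*211022505/6214 = -5498613412785/3107 ≈ -1.7698e+9)
-w = -1*(-5498613412785/3107) = 5498613412785/3107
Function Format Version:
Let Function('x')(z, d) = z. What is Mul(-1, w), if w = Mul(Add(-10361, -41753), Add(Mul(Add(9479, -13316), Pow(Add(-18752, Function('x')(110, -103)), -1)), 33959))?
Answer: Rational(5498613412785, 3107) ≈ 1.7698e+9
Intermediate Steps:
w = Rational(-5498613412785, 3107) (w = Mul(Add(-10361, -41753), Add(Mul(Add(9479, -13316), Pow(Add(-18752, 110), -1)), 33959)) = Mul(-52114, Add(Mul(-3837, Pow(-18642, -1)), 33959)) = Mul(-52114, Add(Mul(-3837, Rational(-1, 18642)), 33959)) = Mul(-52114, Add(Rational(1279, 6214), 33959)) = Mul(-52114, Rational(211022505, 6214)) = Rational(-5498613412785, 3107) ≈ -1.7698e+9)
Mul(-1, w) = Mul(-1, Rational(-5498613412785, 3107)) = Rational(5498613412785, 3107)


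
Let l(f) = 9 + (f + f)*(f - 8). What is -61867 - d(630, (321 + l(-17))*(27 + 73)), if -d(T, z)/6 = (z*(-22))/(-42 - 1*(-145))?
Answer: -21948301/103 ≈ -2.1309e+5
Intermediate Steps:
l(f) = 9 + 2*f*(-8 + f) (l(f) = 9 + (2*f)*(-8 + f) = 9 + 2*f*(-8 + f))
d(T, z) = 132*z/103 (d(T, z) = -6*z*(-22)/(-42 - 1*(-145)) = -6*(-22*z)/(-42 + 145) = -6*(-22*z)/103 = -(-132)*z/103 = 132*z/103)
-61867 - d(630, (321 + l(-17))*(27 + 73)) = -61867 - 132*(321 + (9 - 16*(-17) + 2*(-17)²))*(27 + 73)/103 = -61867 - 132*(321 + (9 + 272 + 2*289))*100/103 = -61867 - 132*(321 + (9 + 272 + 578))*100/103 = -61867 - 132*(321 + 859)*100/103 = -61867 - 132*1180*100/103 = -61867 - 132*118000/103 = -61867 - 1*15576000/103 = -61867 - 15576000/103 = -21948301/103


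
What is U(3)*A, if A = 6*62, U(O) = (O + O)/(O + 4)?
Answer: 2232/7 ≈ 318.86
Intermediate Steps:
U(O) = 2*O/(4 + O) (U(O) = (2*O)/(4 + O) = 2*O/(4 + O))
A = 372
U(3)*A = (2*3/(4 + 3))*372 = (2*3/7)*372 = (2*3*(⅐))*372 = (6/7)*372 = 2232/7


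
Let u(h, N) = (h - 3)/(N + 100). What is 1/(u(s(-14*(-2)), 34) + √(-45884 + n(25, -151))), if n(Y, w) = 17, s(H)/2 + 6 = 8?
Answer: 134/823587853 - 17956*I*√45867/823587853 ≈ 1.627e-7 - 0.0046693*I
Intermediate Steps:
s(H) = 4 (s(H) = -12 + 2*8 = -12 + 16 = 4)
u(h, N) = (-3 + h)/(100 + N)
1/(u(s(-14*(-2)), 34) + √(-45884 + n(25, -151))) = 1/((-3 + 4)/(100 + 34) + √(-45884 + 17)) = 1/(1/134 + √(-45867)) = 1/((1/134)*1 + I*√45867) = 1/(1/134 + I*√45867)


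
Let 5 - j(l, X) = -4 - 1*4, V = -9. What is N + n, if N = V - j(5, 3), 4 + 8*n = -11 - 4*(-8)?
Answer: -159/8 ≈ -19.875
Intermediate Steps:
j(l, X) = 13 (j(l, X) = 5 - (-4 - 1*4) = 5 - (-4 - 4) = 5 - 1*(-8) = 5 + 8 = 13)
n = 17/8 (n = -1/2 + (-11 - 4*(-8))/8 = -1/2 + (-11 + 32)/8 = -1/2 + (1/8)*21 = -1/2 + 21/8 = 17/8 ≈ 2.1250)
N = -22 (N = -9 - 1*13 = -9 - 13 = -22)
N + n = -22 + 17/8 = -159/8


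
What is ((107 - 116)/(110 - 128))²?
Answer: ¼ ≈ 0.25000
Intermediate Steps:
((107 - 116)/(110 - 128))² = (-9/(-18))² = (-9*(-1/18))² = (½)² = ¼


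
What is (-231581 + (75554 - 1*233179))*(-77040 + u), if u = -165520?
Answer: 94405807360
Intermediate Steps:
(-231581 + (75554 - 1*233179))*(-77040 + u) = (-231581 + (75554 - 1*233179))*(-77040 - 165520) = (-231581 + (75554 - 233179))*(-242560) = (-231581 - 157625)*(-242560) = -389206*(-242560) = 94405807360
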